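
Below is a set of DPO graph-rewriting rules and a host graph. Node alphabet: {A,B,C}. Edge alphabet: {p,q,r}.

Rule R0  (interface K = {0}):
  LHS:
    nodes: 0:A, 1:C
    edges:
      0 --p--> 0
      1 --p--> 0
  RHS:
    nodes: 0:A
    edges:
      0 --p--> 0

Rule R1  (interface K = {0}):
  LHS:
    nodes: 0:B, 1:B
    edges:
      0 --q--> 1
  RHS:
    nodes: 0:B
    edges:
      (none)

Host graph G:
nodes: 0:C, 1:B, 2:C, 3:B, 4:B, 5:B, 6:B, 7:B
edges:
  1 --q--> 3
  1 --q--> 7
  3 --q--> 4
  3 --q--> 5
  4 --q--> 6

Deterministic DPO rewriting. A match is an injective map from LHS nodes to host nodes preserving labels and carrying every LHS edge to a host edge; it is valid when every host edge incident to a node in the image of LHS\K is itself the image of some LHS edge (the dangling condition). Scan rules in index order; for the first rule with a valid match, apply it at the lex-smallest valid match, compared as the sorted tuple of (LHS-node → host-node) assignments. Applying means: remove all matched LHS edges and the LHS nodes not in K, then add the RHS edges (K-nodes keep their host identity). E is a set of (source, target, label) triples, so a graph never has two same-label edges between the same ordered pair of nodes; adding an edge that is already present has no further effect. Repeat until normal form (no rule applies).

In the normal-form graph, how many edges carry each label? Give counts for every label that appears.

Answer: (no edges)

Steps:
start.  V:8 E:5  edges: 1-q->3 1-q->7 3-q->4 3-q->5 4-q->6
1. fire R1 via {0↦1, 1↦7}  →  V:7 E:4  edges: 1-q->3 3-q->4 3-q->5 4-q->6
2. fire R1 via {0↦3, 1↦5}  →  V:6 E:3  edges: 1-q->3 3-q->4 4-q->6
3. fire R1 via {0↦4, 1↦6}  →  V:5 E:2  edges: 1-q->3 3-q->4
4. fire R1 via {0↦3, 1↦4}  →  V:4 E:1  edges: 1-q->3
5. fire R1 via {0↦1, 1↦3}  →  V:3 E:0  edges: ∅
normal form: no rule applies after step 5
NF edges: []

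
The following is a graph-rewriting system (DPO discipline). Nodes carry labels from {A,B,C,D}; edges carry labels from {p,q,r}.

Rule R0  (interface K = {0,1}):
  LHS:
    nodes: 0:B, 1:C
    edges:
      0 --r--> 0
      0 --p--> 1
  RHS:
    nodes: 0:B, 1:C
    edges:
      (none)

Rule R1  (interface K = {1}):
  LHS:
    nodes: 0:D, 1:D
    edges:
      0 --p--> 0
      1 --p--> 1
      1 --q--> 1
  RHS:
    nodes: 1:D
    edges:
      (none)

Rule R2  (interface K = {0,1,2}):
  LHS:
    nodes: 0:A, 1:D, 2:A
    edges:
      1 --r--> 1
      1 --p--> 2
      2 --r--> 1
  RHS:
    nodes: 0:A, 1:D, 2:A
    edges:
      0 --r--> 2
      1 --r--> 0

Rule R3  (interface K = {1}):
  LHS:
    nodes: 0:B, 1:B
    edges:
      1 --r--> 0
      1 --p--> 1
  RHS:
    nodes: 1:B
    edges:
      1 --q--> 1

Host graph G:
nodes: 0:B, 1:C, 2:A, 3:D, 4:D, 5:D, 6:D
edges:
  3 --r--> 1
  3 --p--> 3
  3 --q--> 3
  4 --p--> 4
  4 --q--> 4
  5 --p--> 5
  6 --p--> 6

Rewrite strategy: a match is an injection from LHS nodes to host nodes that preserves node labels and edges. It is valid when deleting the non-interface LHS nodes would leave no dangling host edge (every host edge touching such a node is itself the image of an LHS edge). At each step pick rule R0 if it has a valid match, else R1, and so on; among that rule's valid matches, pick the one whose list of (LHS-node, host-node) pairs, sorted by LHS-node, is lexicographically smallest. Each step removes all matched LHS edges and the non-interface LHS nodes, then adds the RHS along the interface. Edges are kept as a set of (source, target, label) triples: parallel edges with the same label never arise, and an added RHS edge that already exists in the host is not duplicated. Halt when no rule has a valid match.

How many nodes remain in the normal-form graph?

Answer: 5

Derivation:
initial: |V|=7 |E|=7  E = 3-r->1 3-p->3 3-q->3 4-p->4 4-q->4 5-p->5 6-p->6
step 1: apply R1 at {0↦5, 1↦3}  → |V|=6 |E|=4  E = 3-r->1 4-p->4 4-q->4 6-p->6
step 2: apply R1 at {0↦6, 1↦4}  → |V|=5 |E|=1  E = 3-r->1
halt: no rule applies after step 2
NF nodes: {0:B, 1:C, 2:A, 3:D, 4:D}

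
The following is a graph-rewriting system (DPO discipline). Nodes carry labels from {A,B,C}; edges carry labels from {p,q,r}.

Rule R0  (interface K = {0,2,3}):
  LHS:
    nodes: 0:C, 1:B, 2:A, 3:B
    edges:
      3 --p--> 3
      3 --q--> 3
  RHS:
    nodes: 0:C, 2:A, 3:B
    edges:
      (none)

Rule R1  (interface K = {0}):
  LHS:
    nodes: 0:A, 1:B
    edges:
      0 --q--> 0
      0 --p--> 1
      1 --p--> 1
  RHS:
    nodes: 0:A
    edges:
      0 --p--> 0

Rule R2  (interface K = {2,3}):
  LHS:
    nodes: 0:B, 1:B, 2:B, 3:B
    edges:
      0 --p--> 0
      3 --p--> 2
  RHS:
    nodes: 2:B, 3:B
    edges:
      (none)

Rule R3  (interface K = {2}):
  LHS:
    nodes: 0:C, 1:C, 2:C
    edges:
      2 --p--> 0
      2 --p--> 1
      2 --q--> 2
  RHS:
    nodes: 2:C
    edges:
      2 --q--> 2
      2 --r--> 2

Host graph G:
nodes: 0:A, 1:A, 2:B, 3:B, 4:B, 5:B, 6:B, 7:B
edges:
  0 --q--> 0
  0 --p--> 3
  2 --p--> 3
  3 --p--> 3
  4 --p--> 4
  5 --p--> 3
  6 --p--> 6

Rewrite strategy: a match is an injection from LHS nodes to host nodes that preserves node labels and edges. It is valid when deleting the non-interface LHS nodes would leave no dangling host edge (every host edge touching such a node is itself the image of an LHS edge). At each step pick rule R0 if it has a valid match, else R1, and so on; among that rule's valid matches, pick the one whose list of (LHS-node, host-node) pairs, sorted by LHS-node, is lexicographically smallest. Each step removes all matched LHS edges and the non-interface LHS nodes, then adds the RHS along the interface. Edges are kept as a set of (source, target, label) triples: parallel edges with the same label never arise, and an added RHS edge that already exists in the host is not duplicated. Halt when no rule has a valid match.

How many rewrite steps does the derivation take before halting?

Answer: 3

Rewrite trace:
start.  V:8 E:7  edges: 0-q->0 0-p->3 2-p->3 3-p->3 4-p->4 5-p->3 6-p->6
1. fire R2 via {0↦4, 1↦7, 2↦3, 3↦2}  →  V:6 E:5  edges: 0-q->0 0-p->3 3-p->3 5-p->3 6-p->6
2. fire R2 via {0↦6, 1↦2, 2↦3, 3↦5}  →  V:4 E:3  edges: 0-q->0 0-p->3 3-p->3
3. fire R1 via {0↦0, 1↦3}  →  V:3 E:1  edges: 0-p->0
halt: no rule applies after step 3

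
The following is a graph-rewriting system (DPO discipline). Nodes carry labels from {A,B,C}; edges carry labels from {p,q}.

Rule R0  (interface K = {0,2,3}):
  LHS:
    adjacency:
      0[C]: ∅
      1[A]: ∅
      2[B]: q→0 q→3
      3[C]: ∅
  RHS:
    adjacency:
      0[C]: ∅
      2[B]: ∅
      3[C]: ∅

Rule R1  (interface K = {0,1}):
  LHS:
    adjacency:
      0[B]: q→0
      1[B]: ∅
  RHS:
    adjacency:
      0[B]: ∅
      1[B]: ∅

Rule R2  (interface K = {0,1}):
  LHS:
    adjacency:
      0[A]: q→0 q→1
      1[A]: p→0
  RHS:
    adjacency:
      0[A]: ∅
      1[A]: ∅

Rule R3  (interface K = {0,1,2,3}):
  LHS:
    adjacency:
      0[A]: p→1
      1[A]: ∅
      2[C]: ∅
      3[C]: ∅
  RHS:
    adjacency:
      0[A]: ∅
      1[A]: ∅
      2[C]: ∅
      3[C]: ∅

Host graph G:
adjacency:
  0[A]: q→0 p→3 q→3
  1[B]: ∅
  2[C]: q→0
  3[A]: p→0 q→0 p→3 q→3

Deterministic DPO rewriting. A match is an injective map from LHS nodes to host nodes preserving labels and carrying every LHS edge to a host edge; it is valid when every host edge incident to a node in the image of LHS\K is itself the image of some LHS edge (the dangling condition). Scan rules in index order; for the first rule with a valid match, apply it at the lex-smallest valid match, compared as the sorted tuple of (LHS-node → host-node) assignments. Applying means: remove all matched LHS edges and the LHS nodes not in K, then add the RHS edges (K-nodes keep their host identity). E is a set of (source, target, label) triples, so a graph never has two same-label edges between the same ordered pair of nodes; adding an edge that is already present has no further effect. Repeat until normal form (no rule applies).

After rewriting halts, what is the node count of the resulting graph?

Answer: 4

Rewrite trace:
start.  V:4 E:8  edges: 0-q->0 0-p->3 0-q->3 2-q->0 3-p->0 3-q->0 3-p->3 3-q->3
1. fire R2 via {0↦0, 1↦3}  →  V:4 E:5  edges: 0-p->3 2-q->0 3-q->0 3-p->3 3-q->3
2. fire R2 via {0↦3, 1↦0}  →  V:4 E:2  edges: 2-q->0 3-p->3
normal form: no rule applies after step 2
NF nodes: {0:A, 1:B, 2:C, 3:A}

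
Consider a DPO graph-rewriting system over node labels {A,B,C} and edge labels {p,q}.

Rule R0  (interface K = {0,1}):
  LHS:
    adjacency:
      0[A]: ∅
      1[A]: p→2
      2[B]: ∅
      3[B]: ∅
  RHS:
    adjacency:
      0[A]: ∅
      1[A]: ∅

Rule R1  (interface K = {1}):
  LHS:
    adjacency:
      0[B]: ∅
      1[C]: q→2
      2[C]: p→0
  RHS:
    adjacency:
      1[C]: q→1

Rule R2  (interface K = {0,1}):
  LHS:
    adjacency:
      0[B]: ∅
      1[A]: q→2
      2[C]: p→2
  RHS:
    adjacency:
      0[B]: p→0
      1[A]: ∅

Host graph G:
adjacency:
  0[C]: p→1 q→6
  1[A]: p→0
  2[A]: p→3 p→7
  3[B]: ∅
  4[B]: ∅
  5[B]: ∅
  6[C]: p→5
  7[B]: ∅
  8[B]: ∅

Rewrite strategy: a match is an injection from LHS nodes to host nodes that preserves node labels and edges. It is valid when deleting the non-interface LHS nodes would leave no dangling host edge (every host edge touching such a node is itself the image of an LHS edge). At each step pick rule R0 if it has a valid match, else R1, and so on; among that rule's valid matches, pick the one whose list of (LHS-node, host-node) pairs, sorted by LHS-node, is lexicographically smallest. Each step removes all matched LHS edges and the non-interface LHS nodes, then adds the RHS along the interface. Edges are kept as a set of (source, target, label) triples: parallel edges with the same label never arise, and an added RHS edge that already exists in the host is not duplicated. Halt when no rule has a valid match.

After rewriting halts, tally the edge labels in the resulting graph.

Answer: p:2 q:1

Rewrite trace:
initial: |V|=9 |E|=6  E = 0-p->1 0-q->6 1-p->0 2-p->3 2-p->7 6-p->5
step 1: apply R0 at {0↦1, 1↦2, 2↦3, 3↦4}  → |V|=7 |E|=5  E = 0-p->1 0-q->6 1-p->0 2-p->7 6-p->5
step 2: apply R0 at {0↦1, 1↦2, 2↦7, 3↦8}  → |V|=5 |E|=4  E = 0-p->1 0-q->6 1-p->0 6-p->5
step 3: apply R1 at {0↦5, 1↦0, 2↦6}  → |V|=3 |E|=3  E = 0-q->0 0-p->1 1-p->0
normal form: no rule applies after step 3
NF edges: [(0, 0, 'q'), (0, 1, 'p'), (1, 0, 'p')]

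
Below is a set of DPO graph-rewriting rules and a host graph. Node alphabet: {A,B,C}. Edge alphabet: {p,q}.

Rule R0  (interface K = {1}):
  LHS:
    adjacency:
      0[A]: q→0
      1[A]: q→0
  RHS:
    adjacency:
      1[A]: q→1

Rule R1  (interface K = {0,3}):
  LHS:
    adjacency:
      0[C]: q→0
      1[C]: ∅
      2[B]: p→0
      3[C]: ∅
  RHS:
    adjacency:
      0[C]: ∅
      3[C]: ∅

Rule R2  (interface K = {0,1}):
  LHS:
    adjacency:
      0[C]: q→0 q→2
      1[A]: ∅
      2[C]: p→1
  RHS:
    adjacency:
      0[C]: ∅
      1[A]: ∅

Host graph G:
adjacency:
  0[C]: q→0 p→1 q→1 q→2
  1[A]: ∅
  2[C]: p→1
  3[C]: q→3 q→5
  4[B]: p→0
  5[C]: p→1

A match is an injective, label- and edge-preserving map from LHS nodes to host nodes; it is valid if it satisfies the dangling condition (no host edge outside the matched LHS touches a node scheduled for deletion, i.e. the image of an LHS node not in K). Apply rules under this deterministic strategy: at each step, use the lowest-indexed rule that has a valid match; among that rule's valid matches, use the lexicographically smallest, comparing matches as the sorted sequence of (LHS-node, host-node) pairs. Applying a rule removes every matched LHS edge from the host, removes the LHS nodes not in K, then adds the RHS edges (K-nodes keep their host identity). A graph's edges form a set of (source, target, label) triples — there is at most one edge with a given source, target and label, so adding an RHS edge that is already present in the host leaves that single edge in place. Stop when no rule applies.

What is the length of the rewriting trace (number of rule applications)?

Answer: 2

Rewrite trace:
initial: |V|=6 |E|=9  E = 0-q->0 0-p->1 0-q->1 0-q->2 2-p->1 3-q->3 3-q->5 4-p->0 5-p->1
step 1: apply R2 at {0↦0, 1↦1, 2↦2}  → |V|=5 |E|=6  E = 0-p->1 0-q->1 3-q->3 3-q->5 4-p->0 5-p->1
step 2: apply R2 at {0↦3, 1↦1, 2↦5}  → |V|=4 |E|=3  E = 0-p->1 0-q->1 4-p->0
final graph: no rule applies after step 2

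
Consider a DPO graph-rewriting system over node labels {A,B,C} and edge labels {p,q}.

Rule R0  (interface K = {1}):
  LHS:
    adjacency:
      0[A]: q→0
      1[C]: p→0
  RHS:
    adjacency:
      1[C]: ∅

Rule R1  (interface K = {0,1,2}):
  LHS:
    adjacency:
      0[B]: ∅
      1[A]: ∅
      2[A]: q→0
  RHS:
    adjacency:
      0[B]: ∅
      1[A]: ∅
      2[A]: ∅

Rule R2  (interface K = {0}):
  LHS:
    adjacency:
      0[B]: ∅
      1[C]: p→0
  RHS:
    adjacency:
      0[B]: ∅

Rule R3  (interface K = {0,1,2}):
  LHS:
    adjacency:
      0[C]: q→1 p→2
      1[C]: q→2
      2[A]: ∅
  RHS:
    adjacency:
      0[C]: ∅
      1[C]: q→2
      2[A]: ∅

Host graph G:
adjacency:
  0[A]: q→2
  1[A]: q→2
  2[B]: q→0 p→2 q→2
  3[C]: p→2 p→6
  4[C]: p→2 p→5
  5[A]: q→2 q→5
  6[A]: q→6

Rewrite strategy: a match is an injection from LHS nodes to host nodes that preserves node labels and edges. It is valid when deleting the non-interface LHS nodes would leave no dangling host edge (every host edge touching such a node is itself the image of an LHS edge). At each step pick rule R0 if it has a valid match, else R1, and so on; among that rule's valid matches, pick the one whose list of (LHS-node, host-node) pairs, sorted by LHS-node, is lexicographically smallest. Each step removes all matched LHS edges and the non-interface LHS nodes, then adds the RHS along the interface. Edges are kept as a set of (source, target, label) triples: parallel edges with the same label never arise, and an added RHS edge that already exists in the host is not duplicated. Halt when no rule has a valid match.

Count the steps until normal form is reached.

start.  V:7 E:12  edges: 0-q->2 1-q->2 2-q->0 2-p->2 2-q->2 3-p->2 3-p->6 4-p->2 4-p->5 5-q->2 5-q->5 6-q->6
1. fire R0 via {0↦6, 1↦3}  →  V:6 E:10  edges: 0-q->2 1-q->2 2-q->0 2-p->2 2-q->2 3-p->2 4-p->2 4-p->5 5-q->2 5-q->5
2. fire R1 via {0↦2, 1↦0, 2↦1}  →  V:6 E:9  edges: 0-q->2 2-q->0 2-p->2 2-q->2 3-p->2 4-p->2 4-p->5 5-q->2 5-q->5
3. fire R1 via {0↦2, 1↦0, 2↦5}  →  V:6 E:8  edges: 0-q->2 2-q->0 2-p->2 2-q->2 3-p->2 4-p->2 4-p->5 5-q->5
4. fire R0 via {0↦5, 1↦4}  →  V:5 E:6  edges: 0-q->2 2-q->0 2-p->2 2-q->2 3-p->2 4-p->2
5. fire R1 via {0↦2, 1↦1, 2↦0}  →  V:5 E:5  edges: 2-q->0 2-p->2 2-q->2 3-p->2 4-p->2
6. fire R2 via {0↦2, 1↦3}  →  V:4 E:4  edges: 2-q->0 2-p->2 2-q->2 4-p->2
7. fire R2 via {0↦2, 1↦4}  →  V:3 E:3  edges: 2-q->0 2-p->2 2-q->2
halt: no rule applies after step 7

Answer: 7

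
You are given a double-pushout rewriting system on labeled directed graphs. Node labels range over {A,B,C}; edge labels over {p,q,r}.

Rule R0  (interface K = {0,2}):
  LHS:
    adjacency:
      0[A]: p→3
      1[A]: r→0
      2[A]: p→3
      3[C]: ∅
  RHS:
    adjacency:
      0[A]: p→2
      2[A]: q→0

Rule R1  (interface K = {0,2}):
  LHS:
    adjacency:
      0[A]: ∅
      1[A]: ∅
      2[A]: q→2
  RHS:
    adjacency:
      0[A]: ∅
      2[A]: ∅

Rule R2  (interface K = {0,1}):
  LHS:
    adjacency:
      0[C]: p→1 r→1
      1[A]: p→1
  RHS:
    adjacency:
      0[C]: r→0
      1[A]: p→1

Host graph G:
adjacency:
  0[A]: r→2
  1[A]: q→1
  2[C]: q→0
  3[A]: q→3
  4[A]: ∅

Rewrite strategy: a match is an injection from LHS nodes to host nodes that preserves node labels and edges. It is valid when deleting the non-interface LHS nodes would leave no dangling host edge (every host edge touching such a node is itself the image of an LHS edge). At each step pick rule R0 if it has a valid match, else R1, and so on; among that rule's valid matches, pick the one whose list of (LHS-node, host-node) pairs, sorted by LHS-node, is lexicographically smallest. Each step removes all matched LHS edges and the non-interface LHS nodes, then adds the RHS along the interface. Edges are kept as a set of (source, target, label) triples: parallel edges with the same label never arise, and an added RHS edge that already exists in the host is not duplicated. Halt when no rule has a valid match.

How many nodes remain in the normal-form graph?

Answer: 3

Steps:
[0] host  ⇒  5 nodes, 4 edges  {0-r->2 1-q->1 2-q->0 3-q->3}
[1] R1 @ {0↦0, 1↦4, 2↦1}  ⇒  4 nodes, 3 edges  {0-r->2 2-q->0 3-q->3}
[2] R1 @ {0↦0, 1↦1, 2↦3}  ⇒  3 nodes, 2 edges  {0-r->2 2-q->0}
halt: no rule applies after step 2
NF nodes: {0:A, 2:C, 3:A}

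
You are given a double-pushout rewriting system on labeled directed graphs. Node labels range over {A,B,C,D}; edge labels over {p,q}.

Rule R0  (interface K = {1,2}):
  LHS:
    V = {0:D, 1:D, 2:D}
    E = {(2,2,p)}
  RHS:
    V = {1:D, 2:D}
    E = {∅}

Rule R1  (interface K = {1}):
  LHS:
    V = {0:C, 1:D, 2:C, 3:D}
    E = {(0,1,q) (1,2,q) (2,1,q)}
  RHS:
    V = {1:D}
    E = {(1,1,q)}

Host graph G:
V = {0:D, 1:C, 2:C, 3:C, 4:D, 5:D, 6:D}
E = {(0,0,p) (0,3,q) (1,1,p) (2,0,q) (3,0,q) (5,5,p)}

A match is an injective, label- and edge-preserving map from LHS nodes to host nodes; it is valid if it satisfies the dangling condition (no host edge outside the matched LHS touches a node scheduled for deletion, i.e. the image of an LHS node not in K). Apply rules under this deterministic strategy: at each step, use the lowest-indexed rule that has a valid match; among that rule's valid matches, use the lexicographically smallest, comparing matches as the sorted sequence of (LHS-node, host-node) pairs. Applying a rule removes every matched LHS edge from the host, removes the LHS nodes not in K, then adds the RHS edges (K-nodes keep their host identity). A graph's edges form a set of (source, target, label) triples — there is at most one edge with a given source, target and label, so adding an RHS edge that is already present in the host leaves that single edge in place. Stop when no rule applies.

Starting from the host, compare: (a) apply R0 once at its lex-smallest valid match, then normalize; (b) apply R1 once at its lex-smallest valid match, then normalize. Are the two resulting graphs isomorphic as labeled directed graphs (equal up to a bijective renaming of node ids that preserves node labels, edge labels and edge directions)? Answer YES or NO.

branch R0-first: apply at {0↦4, 1↦0, 2↦5} → |E|=5, then 2 more step(s) → NF |V|=2 |E|=2 V={0:D, 1:C} E=0-q->0 1-p->1
branch R1-first: apply at {0↦2, 1↦0, 2↦3, 3↦4} → |E|=4, then 1 more step(s) → NF |V|=3 |E|=3 V={0:D, 1:C, 5:D} E=0-p->0 0-q->0 1-p->1
graphs not isomorphic

Answer: NO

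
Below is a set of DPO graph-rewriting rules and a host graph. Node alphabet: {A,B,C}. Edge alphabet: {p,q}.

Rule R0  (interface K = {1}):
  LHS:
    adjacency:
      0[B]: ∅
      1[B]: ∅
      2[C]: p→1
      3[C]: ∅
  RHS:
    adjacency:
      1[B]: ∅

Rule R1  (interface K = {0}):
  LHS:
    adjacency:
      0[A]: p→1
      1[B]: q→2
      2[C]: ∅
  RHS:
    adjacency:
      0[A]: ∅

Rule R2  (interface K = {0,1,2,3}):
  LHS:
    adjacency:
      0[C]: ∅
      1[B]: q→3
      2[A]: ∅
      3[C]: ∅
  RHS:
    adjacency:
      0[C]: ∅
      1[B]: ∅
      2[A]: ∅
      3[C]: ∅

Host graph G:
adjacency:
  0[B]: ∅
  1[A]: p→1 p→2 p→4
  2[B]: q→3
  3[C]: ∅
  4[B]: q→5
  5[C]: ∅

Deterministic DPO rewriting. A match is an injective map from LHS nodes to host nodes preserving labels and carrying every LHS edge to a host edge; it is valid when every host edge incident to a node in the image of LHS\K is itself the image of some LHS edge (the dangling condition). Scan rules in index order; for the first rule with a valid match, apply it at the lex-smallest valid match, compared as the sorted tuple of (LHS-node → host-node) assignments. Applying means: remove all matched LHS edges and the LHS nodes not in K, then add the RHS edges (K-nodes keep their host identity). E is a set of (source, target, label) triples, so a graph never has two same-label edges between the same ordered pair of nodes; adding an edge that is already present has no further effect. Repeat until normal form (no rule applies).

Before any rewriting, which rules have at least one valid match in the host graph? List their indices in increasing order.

R0: no valid match — LHS pattern not found
R1: 2 valid matches — {0↦1, 1↦2, 2↦3}, {0↦1, 1↦4, 2↦5}
R2: 2 valid matches — {0↦3, 1↦4, 2↦1, 3↦5}, {0↦5, 1↦2, 2↦1, 3↦3}

Answer: [R1,R2]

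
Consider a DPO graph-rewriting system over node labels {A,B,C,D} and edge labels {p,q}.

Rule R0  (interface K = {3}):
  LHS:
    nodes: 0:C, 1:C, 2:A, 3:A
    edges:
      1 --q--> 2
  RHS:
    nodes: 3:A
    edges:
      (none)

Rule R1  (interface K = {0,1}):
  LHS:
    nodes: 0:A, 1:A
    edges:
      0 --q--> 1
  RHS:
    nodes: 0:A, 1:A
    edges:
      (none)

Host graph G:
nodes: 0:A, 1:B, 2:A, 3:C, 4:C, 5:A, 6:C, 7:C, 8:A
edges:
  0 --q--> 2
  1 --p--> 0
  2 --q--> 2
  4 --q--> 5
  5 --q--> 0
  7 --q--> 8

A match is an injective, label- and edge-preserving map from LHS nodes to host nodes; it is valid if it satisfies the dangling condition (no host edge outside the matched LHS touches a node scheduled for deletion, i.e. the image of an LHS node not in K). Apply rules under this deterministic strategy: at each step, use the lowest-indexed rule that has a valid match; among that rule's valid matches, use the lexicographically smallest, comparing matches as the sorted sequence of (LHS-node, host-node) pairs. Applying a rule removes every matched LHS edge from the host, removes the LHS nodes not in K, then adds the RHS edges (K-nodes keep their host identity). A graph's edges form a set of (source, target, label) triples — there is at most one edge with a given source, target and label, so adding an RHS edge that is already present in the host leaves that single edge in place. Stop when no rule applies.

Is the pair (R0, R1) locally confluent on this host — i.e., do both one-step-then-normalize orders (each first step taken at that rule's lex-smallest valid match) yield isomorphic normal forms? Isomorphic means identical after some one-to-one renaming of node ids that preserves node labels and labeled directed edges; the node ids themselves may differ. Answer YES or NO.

Answer: YES

Steps:
branch R0-first: apply at {0↦3, 1↦7, 2↦8, 3↦0} → |E|=5, then 3 more step(s) → NF |V|=3 |E|=2 V={0:A, 1:B, 2:A} E=1-p->0 2-q->2
branch R1-first: apply at {0↦0, 1↦2} → |E|=5, then 3 more step(s) → NF |V|=3 |E|=2 V={0:A, 1:B, 2:A} E=1-p->0 2-q->2
graphs isomorphic (equal up to label-preserving node renaming)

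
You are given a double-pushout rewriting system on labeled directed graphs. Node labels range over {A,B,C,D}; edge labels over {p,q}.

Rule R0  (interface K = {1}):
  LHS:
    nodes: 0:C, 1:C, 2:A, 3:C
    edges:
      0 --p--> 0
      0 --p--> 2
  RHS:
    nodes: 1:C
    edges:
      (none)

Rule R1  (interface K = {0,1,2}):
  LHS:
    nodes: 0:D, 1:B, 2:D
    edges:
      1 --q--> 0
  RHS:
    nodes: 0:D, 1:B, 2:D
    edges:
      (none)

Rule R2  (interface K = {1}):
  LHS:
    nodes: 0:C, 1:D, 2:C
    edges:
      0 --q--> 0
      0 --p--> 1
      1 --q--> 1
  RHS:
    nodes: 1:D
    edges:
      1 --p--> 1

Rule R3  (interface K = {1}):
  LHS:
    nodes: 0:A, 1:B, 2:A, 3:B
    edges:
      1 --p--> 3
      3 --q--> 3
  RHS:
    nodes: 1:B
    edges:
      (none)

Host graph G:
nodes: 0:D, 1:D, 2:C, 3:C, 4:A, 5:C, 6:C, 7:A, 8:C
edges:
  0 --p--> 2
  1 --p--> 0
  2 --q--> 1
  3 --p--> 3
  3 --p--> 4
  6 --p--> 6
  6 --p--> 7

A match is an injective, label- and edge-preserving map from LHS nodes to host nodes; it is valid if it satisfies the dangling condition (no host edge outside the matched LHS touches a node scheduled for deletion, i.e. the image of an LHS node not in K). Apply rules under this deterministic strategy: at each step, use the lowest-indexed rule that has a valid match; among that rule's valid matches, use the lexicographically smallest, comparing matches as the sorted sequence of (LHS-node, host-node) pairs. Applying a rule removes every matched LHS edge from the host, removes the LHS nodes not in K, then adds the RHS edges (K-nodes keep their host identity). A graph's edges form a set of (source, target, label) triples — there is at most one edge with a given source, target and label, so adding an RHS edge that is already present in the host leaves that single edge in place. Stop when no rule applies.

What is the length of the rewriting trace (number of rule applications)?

Answer: 2

Steps:
initial: |V|=9 |E|=7  E = 0-p->2 1-p->0 2-q->1 3-p->3 3-p->4 6-p->6 6-p->7
step 1: apply R0 at {0↦3, 1↦2, 2↦4, 3↦5}  → |V|=6 |E|=5  E = 0-p->2 1-p->0 2-q->1 6-p->6 6-p->7
step 2: apply R0 at {0↦6, 1↦2, 2↦7, 3↦8}  → |V|=3 |E|=3  E = 0-p->2 1-p->0 2-q->1
normal form: no rule applies after step 2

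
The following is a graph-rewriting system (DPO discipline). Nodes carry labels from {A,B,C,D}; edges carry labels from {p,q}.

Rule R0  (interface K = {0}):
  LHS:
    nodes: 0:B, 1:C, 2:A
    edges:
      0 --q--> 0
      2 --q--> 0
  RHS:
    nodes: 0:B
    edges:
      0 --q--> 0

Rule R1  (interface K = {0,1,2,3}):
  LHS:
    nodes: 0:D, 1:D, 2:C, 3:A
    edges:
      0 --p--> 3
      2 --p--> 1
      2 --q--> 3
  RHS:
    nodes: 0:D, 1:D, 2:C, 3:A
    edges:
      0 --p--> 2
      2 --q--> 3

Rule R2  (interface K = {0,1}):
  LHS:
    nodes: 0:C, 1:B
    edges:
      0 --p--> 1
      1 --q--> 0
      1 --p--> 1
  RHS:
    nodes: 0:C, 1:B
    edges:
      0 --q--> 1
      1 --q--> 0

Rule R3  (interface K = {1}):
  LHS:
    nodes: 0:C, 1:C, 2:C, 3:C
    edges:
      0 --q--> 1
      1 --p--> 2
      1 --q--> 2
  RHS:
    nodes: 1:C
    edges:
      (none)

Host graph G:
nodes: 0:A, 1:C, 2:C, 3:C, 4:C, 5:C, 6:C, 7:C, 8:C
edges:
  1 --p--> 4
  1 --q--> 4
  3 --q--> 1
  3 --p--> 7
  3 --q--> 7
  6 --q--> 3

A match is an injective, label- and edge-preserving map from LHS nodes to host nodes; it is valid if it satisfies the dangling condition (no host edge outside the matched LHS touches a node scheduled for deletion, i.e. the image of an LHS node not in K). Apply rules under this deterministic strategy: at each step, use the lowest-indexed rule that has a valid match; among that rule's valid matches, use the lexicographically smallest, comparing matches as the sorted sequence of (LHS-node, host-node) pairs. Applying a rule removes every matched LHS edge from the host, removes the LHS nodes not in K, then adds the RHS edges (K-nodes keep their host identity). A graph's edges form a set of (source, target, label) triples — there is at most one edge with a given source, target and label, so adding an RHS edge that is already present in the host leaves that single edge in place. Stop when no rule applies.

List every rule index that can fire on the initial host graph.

Answer: [R3]

Rewrite trace:
R0: no valid match — LHS pattern not found
R1: no valid match — LHS pattern not found
R2: no valid match — LHS pattern not found
R3: 3 valid matches — {0↦6, 1↦3, 2↦7, 3↦2}, {0↦6, 1↦3, 2↦7, 3↦5}, {0↦6, 1↦3, 2↦7, 3↦8}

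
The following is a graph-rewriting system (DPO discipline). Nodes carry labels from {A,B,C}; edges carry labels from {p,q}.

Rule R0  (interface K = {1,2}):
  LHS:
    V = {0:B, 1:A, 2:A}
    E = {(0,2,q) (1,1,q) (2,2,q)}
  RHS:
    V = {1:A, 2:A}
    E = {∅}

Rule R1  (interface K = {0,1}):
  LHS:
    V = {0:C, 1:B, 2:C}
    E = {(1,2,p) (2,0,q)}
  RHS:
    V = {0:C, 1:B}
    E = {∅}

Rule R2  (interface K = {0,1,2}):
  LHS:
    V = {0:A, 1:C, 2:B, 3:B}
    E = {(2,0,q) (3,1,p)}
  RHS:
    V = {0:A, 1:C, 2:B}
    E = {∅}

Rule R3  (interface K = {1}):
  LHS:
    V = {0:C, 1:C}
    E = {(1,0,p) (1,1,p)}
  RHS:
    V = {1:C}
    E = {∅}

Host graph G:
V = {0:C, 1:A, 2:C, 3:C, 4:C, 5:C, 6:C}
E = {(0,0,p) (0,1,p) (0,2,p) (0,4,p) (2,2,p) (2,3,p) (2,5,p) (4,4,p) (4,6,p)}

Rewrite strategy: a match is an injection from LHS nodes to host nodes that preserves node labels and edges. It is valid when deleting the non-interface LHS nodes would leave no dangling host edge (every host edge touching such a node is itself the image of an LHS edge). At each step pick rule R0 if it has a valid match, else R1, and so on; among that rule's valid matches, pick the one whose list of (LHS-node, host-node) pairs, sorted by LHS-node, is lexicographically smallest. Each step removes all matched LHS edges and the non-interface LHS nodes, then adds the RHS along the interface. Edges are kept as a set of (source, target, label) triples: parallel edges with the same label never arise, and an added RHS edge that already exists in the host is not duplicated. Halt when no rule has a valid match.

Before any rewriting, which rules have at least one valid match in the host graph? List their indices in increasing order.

Answer: [R3]

Derivation:
R0: no valid match — LHS pattern not found
R1: no valid match — LHS pattern not found
R2: no valid match — LHS pattern not found
R3: 3 valid matches — {0↦3, 1↦2}, {0↦5, 1↦2}, {0↦6, 1↦4}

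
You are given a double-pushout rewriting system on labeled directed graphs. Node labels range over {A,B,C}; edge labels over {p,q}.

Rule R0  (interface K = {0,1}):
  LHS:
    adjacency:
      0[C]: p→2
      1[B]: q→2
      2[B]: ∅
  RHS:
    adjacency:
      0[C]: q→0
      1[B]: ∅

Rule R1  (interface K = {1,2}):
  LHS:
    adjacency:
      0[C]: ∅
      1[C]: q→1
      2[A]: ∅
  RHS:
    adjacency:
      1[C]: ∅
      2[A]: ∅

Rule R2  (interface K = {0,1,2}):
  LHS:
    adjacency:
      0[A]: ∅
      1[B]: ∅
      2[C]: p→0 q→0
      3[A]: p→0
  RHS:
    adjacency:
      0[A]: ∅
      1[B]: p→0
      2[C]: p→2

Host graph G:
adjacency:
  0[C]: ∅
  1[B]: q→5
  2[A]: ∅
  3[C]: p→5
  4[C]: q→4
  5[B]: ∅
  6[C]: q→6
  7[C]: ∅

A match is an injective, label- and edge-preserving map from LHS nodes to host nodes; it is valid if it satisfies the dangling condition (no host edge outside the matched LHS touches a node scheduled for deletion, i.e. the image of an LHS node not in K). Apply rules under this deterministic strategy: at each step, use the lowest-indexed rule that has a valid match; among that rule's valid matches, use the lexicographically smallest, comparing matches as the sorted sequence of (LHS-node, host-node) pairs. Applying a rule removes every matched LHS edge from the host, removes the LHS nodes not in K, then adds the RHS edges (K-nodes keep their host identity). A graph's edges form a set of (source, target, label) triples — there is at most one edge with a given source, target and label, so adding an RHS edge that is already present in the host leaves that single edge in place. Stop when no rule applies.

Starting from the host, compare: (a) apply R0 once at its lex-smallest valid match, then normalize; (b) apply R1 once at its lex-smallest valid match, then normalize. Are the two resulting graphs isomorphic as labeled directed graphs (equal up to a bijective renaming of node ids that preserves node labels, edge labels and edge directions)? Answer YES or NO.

Answer: YES

Rewrite trace:
branch R0-first: apply at {0↦3, 1↦1, 2↦5} → |E|=3, then 3 more step(s) → NF |V|=4 |E|=0 V={1:B, 2:A, 6:C, 7:C} E=∅
branch R1-first: apply at {0↦0, 1↦4, 2↦2} → |E|=3, then 3 more step(s) → NF |V|=4 |E|=0 V={1:B, 2:A, 6:C, 7:C} E=∅
graphs isomorphic (equal up to label-preserving node renaming)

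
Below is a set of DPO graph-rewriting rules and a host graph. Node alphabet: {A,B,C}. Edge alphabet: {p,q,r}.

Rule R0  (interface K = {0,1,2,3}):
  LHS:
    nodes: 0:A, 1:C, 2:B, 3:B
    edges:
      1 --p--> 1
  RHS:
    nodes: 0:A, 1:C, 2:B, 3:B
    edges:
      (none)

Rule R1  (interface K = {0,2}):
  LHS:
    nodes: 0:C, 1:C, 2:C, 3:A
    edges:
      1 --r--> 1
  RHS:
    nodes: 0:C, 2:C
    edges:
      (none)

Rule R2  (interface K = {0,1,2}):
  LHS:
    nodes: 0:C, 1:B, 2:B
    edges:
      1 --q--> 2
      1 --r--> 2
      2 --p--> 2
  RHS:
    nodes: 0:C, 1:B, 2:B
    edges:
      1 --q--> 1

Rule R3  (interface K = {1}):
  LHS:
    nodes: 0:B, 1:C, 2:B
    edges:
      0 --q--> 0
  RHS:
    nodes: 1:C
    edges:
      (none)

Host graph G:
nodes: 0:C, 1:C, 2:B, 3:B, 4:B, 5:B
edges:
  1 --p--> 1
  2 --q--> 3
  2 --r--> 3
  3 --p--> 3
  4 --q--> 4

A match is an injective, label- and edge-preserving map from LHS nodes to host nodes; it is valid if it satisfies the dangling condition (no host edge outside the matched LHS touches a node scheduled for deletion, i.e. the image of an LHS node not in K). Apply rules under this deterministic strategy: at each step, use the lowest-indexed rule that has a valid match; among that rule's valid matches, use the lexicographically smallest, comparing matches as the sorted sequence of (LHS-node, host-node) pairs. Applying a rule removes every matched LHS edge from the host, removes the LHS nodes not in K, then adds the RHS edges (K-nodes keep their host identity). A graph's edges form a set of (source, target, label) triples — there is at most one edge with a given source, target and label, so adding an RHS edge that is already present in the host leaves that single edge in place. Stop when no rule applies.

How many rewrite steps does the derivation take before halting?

start.  V:6 E:5  edges: 1-p->1 2-q->3 2-r->3 3-p->3 4-q->4
1. fire R2 via {0↦0, 1↦2, 2↦3}  →  V:6 E:3  edges: 1-p->1 2-q->2 4-q->4
2. fire R3 via {0↦2, 1↦0, 2↦3}  →  V:4 E:2  edges: 1-p->1 4-q->4
3. fire R3 via {0↦4, 1↦0, 2↦5}  →  V:2 E:1  edges: 1-p->1
final graph: no rule applies after step 3

Answer: 3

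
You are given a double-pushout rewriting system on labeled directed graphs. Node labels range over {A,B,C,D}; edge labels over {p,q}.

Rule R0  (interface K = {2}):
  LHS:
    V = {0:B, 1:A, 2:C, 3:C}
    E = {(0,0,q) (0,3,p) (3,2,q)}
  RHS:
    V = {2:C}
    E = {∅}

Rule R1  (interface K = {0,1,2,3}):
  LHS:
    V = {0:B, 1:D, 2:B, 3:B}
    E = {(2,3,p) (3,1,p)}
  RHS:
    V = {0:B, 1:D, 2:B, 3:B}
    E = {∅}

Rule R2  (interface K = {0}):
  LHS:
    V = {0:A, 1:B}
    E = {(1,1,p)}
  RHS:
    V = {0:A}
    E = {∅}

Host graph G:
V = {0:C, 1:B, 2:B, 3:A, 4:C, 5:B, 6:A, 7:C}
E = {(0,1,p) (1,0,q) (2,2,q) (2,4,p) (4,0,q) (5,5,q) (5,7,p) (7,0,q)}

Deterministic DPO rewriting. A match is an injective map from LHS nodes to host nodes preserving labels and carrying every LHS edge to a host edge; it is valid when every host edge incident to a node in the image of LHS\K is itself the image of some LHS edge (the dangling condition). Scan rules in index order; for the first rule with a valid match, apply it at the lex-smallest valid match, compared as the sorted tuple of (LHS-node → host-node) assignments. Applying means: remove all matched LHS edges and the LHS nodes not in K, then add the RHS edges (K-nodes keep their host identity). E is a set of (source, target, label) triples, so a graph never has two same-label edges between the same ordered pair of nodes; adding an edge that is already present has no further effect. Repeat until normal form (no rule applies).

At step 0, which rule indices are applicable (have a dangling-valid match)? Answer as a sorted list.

Answer: [R0]

Steps:
R0: 4 valid matches — {0↦2, 1↦3, 2↦0, 3↦4}, {0↦2, 1↦6, 2↦0, 3↦4}, {0↦5, 1↦3, 2↦0, 3↦7} (+1 more)
R1: no valid match — LHS pattern not found
R2: no valid match — LHS pattern not found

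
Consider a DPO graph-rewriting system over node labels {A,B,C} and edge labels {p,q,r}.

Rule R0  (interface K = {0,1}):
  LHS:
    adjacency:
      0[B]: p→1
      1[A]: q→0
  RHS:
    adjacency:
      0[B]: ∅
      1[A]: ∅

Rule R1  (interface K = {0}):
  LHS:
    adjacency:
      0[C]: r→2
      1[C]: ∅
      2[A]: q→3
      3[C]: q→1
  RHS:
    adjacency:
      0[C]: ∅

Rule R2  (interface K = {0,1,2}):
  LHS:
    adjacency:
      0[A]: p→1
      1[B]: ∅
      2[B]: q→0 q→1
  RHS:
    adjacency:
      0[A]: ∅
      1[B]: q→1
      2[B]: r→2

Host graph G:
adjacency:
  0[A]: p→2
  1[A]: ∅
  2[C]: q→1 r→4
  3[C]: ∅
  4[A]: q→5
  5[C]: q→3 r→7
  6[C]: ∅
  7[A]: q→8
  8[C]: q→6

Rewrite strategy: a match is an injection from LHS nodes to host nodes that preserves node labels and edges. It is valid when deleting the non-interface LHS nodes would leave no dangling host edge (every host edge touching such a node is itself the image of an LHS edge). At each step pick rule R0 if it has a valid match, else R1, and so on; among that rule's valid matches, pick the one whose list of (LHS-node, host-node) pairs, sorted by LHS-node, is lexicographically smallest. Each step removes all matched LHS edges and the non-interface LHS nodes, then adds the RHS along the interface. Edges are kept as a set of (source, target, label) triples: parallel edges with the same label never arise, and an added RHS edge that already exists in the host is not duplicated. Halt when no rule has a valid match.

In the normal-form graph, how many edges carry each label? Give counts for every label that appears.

Answer: p:1 q:1

Rewrite trace:
start.  V:9 E:8  edges: 0-p->2 2-q->1 2-r->4 4-q->5 5-q->3 5-r->7 7-q->8 8-q->6
1. fire R1 via {0↦5, 1↦6, 2↦7, 3↦8}  →  V:6 E:5  edges: 0-p->2 2-q->1 2-r->4 4-q->5 5-q->3
2. fire R1 via {0↦2, 1↦3, 2↦4, 3↦5}  →  V:3 E:2  edges: 0-p->2 2-q->1
halt: no rule applies after step 2
NF edges: [(0, 2, 'p'), (2, 1, 'q')]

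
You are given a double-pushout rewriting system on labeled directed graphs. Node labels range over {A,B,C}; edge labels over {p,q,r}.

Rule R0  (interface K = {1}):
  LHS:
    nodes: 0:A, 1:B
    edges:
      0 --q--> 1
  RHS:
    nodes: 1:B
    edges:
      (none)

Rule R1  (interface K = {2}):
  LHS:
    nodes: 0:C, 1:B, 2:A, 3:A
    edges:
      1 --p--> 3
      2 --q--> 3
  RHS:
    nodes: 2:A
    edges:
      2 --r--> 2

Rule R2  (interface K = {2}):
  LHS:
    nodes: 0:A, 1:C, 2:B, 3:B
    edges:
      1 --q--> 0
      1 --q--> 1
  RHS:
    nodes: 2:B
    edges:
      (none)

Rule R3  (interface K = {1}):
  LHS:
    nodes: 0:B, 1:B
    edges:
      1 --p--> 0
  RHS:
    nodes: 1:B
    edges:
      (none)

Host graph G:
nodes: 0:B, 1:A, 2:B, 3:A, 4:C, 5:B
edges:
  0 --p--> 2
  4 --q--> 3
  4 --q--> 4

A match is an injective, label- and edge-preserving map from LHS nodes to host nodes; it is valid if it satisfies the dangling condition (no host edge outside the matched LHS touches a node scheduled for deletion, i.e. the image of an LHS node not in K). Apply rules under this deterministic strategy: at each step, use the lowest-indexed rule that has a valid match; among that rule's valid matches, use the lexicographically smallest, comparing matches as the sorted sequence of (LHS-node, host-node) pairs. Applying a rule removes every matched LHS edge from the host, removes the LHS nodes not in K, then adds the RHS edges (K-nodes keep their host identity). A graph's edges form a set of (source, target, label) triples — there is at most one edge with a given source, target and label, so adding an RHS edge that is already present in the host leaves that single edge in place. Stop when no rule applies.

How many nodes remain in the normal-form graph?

start.  V:6 E:3  edges: 0-p->2 4-q->3 4-q->4
1. fire R2 via {0↦3, 1↦4, 2↦0, 3↦5}  →  V:3 E:1  edges: 0-p->2
2. fire R3 via {0↦2, 1↦0}  →  V:2 E:0  edges: ∅
halt: no rule applies after step 2
NF nodes: {0:B, 1:A}

Answer: 2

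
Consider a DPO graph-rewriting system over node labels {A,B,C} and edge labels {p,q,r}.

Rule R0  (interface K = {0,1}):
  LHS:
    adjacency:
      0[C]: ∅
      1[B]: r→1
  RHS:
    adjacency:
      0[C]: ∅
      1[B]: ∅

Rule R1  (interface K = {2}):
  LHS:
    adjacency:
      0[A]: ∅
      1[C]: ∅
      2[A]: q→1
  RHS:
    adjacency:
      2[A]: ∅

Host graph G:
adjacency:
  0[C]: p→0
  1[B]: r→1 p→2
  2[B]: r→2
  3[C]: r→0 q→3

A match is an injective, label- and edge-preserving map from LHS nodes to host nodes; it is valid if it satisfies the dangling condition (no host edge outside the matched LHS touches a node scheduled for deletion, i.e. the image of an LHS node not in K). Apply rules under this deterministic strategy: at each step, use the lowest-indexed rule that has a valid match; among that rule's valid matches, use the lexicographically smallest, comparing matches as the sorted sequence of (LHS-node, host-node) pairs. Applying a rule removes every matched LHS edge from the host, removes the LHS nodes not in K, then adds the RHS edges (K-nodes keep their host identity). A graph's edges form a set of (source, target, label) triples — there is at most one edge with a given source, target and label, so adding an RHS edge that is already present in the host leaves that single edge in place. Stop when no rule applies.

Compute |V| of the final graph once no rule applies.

start.  V:4 E:6  edges: 0-p->0 1-r->1 1-p->2 2-r->2 3-r->0 3-q->3
1. fire R0 via {0↦0, 1↦1}  →  V:4 E:5  edges: 0-p->0 1-p->2 2-r->2 3-r->0 3-q->3
2. fire R0 via {0↦0, 1↦2}  →  V:4 E:4  edges: 0-p->0 1-p->2 3-r->0 3-q->3
final graph: no rule applies after step 2
NF nodes: {0:C, 1:B, 2:B, 3:C}

Answer: 4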